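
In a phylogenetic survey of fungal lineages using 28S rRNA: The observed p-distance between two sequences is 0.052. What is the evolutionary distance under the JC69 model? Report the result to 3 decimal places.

d = −(3/4) ln(1 − 4p/3) = −0.75 ln(1 − 0.069333) = −0.75 ln(0.930667)
  = −0.75 × (-0.071854) = 0.053891 substitutions/site.

0.054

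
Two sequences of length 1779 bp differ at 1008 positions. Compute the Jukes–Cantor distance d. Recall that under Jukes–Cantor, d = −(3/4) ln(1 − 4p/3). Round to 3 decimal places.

1.056

p = 1008/1779 ≈ 0.56661.
d = −(3/4) ln(1 − 4p/3) = −0.75 ln(1 − 0.75548) = −0.75 ln(0.24452)
  = −0.75 × (-1.408458) = 1.056344 substitutions/site.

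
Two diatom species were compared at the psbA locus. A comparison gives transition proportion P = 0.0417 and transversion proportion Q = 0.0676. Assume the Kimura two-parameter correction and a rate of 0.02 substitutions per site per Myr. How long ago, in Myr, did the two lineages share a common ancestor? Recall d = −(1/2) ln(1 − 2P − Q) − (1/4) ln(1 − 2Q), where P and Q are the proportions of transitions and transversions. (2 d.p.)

Under the Kimura two-parameter model, d = −½ ln(1 − 2P − Q) − ¼ ln(1 − 2Q).
1 − 2P − Q = 0.849, giving −½ ln(0.849) = 0.081848.
1 − 2Q = 0.8648, giving −¼ ln(0.8648) = 0.036314.
d = 0.081848 + 0.036314 = 0.118162.
Under a molecular clock d = 2μt, so t = d/(2μ) = 0.118162 / (2 × 0.02) = 2.95 Myr.

2.95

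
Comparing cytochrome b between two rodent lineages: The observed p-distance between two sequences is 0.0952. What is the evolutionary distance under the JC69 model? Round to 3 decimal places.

d = −(3/4) ln(1 − 4p/3) = −0.75 ln(1 − 0.126933) = −0.75 ln(0.873067)
  = −0.75 × (-0.135743) = 0.101807 substitutions/site.

0.102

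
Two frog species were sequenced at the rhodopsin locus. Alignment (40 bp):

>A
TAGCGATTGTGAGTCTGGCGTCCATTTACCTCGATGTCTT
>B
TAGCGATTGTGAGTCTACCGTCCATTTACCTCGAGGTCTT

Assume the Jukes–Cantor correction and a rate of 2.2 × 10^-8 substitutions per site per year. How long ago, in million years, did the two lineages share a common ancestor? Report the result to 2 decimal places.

The sequences differ at 3 of 40 sites (17, 18, 35), so p = 3/40 = 0.075.
d = −(3/4) ln(1 − 4p/3) = −0.75 ln(1 − 0.1) = −0.75 ln(0.9)
  = −0.75 × (-0.105361) = 0.079021 substitutions/site.
Under a molecular clock d = 2μt, so t = d/(2μ) = 0.079021 / (2 × 2.2 × 10^-8) = 1.80 million years.

1.80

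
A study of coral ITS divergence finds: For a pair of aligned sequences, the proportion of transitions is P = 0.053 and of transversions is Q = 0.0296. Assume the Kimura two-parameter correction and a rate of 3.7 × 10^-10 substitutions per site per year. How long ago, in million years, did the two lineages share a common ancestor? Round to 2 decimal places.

Under the Kimura two-parameter model, d = −½ ln(1 − 2P − Q) − ¼ ln(1 − 2Q).
1 − 2P − Q = 0.8644, giving −½ ln(0.8644) = 0.072860.
1 − 2Q = 0.9408, giving −¼ ln(0.9408) = 0.015256.
d = 0.072860 + 0.015256 = 0.088116.
Under a molecular clock d = 2μt, so t = d/(2μ) = 0.088116 / (2 × 3.7 × 10^-10) = 119.08 million years.

119.08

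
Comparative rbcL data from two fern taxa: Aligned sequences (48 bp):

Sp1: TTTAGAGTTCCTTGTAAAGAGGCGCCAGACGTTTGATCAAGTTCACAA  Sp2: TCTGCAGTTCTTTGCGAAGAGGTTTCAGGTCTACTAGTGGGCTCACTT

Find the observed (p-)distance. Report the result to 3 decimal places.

0.458

The sequences differ at 22 of 48 positions.
p = 22/48 = 0.458333… ≈ 0.458 (to 3 d.p.).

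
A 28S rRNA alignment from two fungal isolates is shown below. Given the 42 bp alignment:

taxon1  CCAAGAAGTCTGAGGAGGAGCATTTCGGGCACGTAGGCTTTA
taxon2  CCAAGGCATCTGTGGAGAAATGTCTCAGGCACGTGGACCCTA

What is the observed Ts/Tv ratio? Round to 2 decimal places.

6.00

Transitions are A↔G and C↔T; transversions are all other mismatches.
Transitions: 12. Transversions: 2.
R = 12/2 = 6.00.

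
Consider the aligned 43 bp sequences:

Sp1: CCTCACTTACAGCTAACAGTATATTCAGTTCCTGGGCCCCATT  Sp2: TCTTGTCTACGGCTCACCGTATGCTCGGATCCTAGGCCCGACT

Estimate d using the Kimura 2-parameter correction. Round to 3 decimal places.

0.515

Of 43 sites, 11 differences are transitions and 4 are transversions, so P = 11/43 ≈ 0.255814 and Q = 4/43 ≈ 0.093023.
Under the Kimura two-parameter model, d = −½ ln(1 − 2P − Q) − ¼ ln(1 − 2Q).
1 − 2P − Q = 0.395349, giving −½ ln(0.395349) = 0.463993.
1 − 2Q = 0.813954, giving −¼ ln(0.813954) = 0.051463.
d = 0.463993 + 0.051463 = 0.515456.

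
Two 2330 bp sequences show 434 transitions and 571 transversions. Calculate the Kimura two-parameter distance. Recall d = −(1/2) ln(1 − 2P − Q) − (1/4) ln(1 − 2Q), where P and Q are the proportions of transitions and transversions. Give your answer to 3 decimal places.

0.649

P = 434/2330 ≈ 0.186266 and Q = 571/2330 ≈ 0.245064.
Under the Kimura two-parameter model, d = −½ ln(1 − 2P − Q) − ¼ ln(1 − 2Q).
1 − 2P − Q = 0.382404, giving −½ ln(0.382404) = 0.480639.
1 − 2Q = 0.509872, giving −¼ ln(0.509872) = 0.168399.
d = 0.480639 + 0.168399 = 0.649038.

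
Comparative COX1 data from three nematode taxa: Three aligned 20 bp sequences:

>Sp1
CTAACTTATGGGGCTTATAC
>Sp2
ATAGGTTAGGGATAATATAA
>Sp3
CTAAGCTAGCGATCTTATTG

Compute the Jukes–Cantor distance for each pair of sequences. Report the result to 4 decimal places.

Sp1–Sp2: 9/20 sites differ → p = 0.45, d = −0.75 ln(1 − 0.6) = 0.687218 ≈ 0.6872.
Sp1–Sp3: 8/20 sites differ → p = 0.4, d = −0.75 ln(1 − 0.533333) = 0.571605 ≈ 0.5716.
Sp2–Sp3: 8/20 sites differ → p = 0.4, d = −0.75 ln(1 − 0.533333) = 0.571605 ≈ 0.5716.

d(Sp1,Sp2) = 0.6872, d(Sp1,Sp3) = 0.5716, d(Sp2,Sp3) = 0.5716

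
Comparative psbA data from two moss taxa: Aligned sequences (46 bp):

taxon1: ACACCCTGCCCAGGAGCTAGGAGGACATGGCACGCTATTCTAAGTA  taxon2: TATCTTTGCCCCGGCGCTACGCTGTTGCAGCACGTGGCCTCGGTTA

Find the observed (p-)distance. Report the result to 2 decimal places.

0.54

The sequences differ at 25 of 46 positions.
p = 25/46 = 0.543478… ≈ 0.54 (to 2 d.p.).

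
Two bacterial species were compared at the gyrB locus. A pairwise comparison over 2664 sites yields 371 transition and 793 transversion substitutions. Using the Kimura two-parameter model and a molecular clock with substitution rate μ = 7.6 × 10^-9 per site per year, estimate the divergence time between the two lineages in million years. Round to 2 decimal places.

P = 371/2664 ≈ 0.139264 and Q = 793/2664 ≈ 0.297673.
Under the Kimura two-parameter model, d = −½ ln(1 − 2P − Q) − ¼ ln(1 − 2Q).
1 − 2P − Q = 0.423799, giving −½ ln(0.423799) = 0.429248.
1 − 2Q = 0.404654, giving −¼ ln(0.404654) = 0.226181.
d = 0.429248 + 0.226181 = 0.655429.
Under a molecular clock d = 2μt, so t = d/(2μ) = 0.655429 / (2 × 7.6 × 10^-9) = 43.12 million years.

43.12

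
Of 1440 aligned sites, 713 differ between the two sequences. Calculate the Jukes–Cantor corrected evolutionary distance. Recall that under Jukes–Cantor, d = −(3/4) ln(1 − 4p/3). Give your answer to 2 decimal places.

0.81

p = 713/1440 ≈ 0.495139.
d = −(3/4) ln(1 − 4p/3) = −0.75 ln(1 − 0.660185) = −0.75 ln(0.339815)
  = −0.75 × (-1.079354) = 0.809516 substitutions/site.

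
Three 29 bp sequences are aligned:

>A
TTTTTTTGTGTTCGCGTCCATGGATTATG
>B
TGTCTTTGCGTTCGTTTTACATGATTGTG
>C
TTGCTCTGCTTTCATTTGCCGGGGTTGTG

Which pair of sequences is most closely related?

B and C

A–B: 11/29 differ, p = 0.379, d = 0.529.
A–C: 13/29 differ, p = 0.448, d = 0.683.
B–C: 10/29 differ, p = 0.345, d = 0.462.
The smallest distance is between B and C.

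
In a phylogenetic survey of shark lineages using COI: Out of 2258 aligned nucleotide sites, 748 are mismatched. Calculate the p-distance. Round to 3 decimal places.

p = 748/2258 = 0.331266… ≈ 0.331 (to 3 d.p.).

0.331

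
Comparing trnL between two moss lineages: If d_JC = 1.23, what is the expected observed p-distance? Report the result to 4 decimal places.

p = (3/4)(1 − e^(−4d/3)) = 0.75 × (1 − e^(-1.64)) = 0.75 × (1 − 0.193980) = 0.604515.

0.6045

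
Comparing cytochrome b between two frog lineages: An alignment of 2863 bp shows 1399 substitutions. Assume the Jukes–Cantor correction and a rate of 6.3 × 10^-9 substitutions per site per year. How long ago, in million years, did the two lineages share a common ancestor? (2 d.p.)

62.75

p = 1399/2863 ≈ 0.488648.
d = −(3/4) ln(1 − 4p/3) = −0.75 ln(1 − 0.651531) = −0.75 ln(0.348469)
  = −0.75 × (-1.054206) = 0.790655 substitutions/site.
Under a molecular clock d = 2μt, so t = d/(2μ) = 0.790655 / (2 × 6.3 × 10^-9) = 62.75 million years.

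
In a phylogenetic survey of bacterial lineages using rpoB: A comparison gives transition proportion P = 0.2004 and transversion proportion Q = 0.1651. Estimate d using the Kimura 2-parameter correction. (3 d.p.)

Under the Kimura two-parameter model, d = −½ ln(1 − 2P − Q) − ¼ ln(1 − 2Q).
1 − 2P − Q = 0.4341, giving −½ ln(0.4341) = 0.417240.
1 − 2Q = 0.6698, giving −¼ ln(0.6698) = 0.100194.
d = 0.417240 + 0.100194 = 0.517434.

0.517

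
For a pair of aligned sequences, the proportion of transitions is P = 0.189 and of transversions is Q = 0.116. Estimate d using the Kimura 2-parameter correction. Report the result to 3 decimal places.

0.407

Under the Kimura two-parameter model, d = −½ ln(1 − 2P − Q) − ¼ ln(1 − 2Q).
1 − 2P − Q = 0.506, giving −½ ln(0.506) = 0.340609.
1 − 2Q = 0.768, giving −¼ ln(0.768) = 0.065991.
d = 0.340609 + 0.065991 = 0.406600.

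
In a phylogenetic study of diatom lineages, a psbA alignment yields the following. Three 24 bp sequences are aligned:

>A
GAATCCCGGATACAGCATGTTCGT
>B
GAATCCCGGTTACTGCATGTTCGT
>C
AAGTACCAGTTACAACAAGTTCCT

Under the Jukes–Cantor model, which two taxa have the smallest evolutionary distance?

A and B

A–B: 2/24 differ, p = 0.083, d = 0.088.
A–C: 8/24 differ, p = 0.333, d = 0.441.
B–C: 8/24 differ, p = 0.333, d = 0.441.
The smallest distance is between A and B.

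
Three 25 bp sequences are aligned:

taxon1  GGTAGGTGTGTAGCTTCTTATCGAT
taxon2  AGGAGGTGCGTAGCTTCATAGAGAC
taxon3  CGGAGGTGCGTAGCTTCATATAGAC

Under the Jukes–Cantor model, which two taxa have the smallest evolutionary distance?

taxon1–taxon2: 7/25 differ, p = 0.280, d = 0.351.
taxon1–taxon3: 6/25 differ, p = 0.240, d = 0.289.
taxon2–taxon3: 2/25 differ, p = 0.080, d = 0.085.
The smallest distance is between taxon2 and taxon3.

taxon2 and taxon3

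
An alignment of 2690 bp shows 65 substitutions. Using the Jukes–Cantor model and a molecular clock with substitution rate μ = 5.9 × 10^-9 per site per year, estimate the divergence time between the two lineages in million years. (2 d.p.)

2.08

p = 65/2690 ≈ 0.024164.
d = −(3/4) ln(1 − 4p/3) = −0.75 ln(1 − 0.032219) = −0.75 ln(0.967781)
  = −0.75 × (-0.032749) = 0.024562 substitutions/site.
Under a molecular clock d = 2μt, so t = d/(2μ) = 0.024562 / (2 × 5.9 × 10^-9) = 2.08 million years.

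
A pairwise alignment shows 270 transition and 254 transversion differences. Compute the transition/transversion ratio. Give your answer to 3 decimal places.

1.063

R = 270/254 = 1.062992… ≈ 1.063 (to 3 d.p.).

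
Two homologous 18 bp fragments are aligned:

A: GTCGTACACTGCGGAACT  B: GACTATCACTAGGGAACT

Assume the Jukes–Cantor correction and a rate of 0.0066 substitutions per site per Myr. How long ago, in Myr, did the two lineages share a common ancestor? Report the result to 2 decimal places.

The sequences differ at 6 of 18 sites (2, 4, 5, 6, 11, 12), so p = 6/18 ≈ 0.333333.
d = −(3/4) ln(1 − 4p/3) = −0.75 ln(1 − 0.444444) = −0.75 ln(0.555556)
  = −0.75 × (-0.587786) = 0.440840 substitutions/site.
Under a molecular clock d = 2μt, so t = d/(2μ) = 0.440840 / (2 × 0.0066) = 33.40 Myr.

33.40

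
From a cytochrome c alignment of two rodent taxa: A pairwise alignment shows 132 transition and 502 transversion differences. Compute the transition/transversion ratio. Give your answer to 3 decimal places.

R = 132/502 = 0.262948… ≈ 0.263 (to 3 d.p.).

0.263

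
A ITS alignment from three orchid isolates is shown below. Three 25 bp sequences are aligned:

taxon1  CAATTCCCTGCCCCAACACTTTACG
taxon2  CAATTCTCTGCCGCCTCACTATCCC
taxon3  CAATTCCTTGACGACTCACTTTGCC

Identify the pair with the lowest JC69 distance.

taxon2 and taxon3

taxon1–taxon2: 7/25 differ, p = 0.280, d = 0.351.
taxon1–taxon3: 8/25 differ, p = 0.320, d = 0.417.
taxon2–taxon3: 6/25 differ, p = 0.240, d = 0.289.
The smallest distance is between taxon2 and taxon3.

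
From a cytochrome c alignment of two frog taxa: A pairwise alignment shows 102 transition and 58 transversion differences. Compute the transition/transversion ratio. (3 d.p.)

1.759

R = 102/58 = 1.758620… ≈ 1.759 (to 3 d.p.).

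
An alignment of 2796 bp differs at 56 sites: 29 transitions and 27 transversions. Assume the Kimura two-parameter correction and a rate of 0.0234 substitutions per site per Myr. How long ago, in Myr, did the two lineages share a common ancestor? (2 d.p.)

P = 29/2796 ≈ 0.010372 and Q = 27/2796 ≈ 0.009657.
Under the Kimura two-parameter model, d = −½ ln(1 − 2P − Q) − ¼ ln(1 − 2Q).
1 − 2P − Q = 0.969599, giving −½ ln(0.969599) = 0.015436.
1 − 2Q = 0.980686, giving −¼ ln(0.980686) = 0.004876.
d = 0.015436 + 0.004876 = 0.020312.
Under a molecular clock d = 2μt, so t = d/(2μ) = 0.020312 / (2 × 0.0234) = 0.43 Myr.

0.43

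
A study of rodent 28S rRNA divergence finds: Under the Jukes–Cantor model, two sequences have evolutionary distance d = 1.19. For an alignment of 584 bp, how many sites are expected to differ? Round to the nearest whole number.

Invert JC69: p = (3/4)(1 − e^(−4d/3)) = 0.75 × (1 − e^(-1.586667)) = 0.75 × (1 − 0.204606) = 0.596546.
Expected differing sites = pL ≈ 0.596546 × 584 = 348.382864 ≈ 348.

348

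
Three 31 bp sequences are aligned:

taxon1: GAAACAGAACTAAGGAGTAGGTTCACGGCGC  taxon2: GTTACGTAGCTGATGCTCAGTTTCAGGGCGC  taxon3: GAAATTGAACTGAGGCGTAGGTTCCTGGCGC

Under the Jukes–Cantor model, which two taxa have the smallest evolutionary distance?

taxon1 and taxon3

taxon1–taxon2: 12/31 differ, p = 0.387, d = 0.544.
taxon1–taxon3: 6/31 differ, p = 0.194, d = 0.224.
taxon2–taxon3: 12/31 differ, p = 0.387, d = 0.544.
The smallest distance is between taxon1 and taxon3.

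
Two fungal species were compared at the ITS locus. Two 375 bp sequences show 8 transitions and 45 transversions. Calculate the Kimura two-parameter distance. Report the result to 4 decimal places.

P = 8/375 ≈ 0.021333 and Q = 45/375 = 0.12.
Under the Kimura two-parameter model, d = −½ ln(1 − 2P − Q) − ¼ ln(1 − 2Q).
1 − 2P − Q = 0.837334, giving −½ ln(0.837334) = 0.088766.
1 − 2Q = 0.76, giving −¼ ln(0.76) = 0.068609.
d = 0.088766 + 0.068609 = 0.157375.

0.1574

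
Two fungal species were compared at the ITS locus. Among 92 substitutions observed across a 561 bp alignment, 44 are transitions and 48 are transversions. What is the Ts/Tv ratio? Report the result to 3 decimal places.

0.917

R = 44/48 = 0.916666… ≈ 0.917 (to 3 d.p.).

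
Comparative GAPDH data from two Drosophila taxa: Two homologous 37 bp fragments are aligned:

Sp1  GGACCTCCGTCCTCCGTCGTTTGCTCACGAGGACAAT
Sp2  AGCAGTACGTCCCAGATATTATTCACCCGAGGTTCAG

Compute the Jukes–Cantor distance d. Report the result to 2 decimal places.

0.87

The sequences differ at 19 of 37 sites, so p = 19/37 ≈ 0.513514.
d = −(3/4) ln(1 − 4p/3) = −0.75 ln(1 − 0.684685) = −0.75 ln(0.315315)
  = −0.75 × (-1.154183) = 0.865637 substitutions/site.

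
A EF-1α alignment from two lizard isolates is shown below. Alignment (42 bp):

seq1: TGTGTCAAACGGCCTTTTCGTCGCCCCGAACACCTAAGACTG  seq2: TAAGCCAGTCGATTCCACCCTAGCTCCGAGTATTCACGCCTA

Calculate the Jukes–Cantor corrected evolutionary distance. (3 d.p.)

The sequences differ at 23 of 42 sites, so p = 23/42 ≈ 0.547619.
d = −(3/4) ln(1 − 4p/3) = −0.75 ln(1 − 0.730159) = −0.75 ln(0.269841)
  = −0.75 × (-1.309922) = 0.982442 substitutions/site.

0.982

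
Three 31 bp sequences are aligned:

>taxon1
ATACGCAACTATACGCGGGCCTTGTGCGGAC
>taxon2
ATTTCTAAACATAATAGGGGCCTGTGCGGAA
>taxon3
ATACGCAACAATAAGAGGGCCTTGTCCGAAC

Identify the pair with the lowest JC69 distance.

taxon1–taxon2: 12/31 differ, p = 0.387, d = 0.544.
taxon1–taxon3: 5/31 differ, p = 0.161, d = 0.182.
taxon2–taxon3: 12/31 differ, p = 0.387, d = 0.544.
The smallest distance is between taxon1 and taxon3.

taxon1 and taxon3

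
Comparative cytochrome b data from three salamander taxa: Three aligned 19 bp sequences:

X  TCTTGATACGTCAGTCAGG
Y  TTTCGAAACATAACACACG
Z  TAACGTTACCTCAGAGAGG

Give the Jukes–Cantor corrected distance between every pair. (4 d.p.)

d(X,Y) = 0.6181, d(X,Z) = 0.5068, d(Y,Z) = 0.7489

X–Y: 8/19 sites differ → p ≈ 0.421053, d = −0.75 ln(1 − 0.561404) = 0.618132 ≈ 0.6181.
X–Z: 7/19 sites differ → p ≈ 0.368421, d = −0.75 ln(1 − 0.491228) = 0.506816 ≈ 0.5068.
Y–Z: 9/19 sites differ → p ≈ 0.473684, d = −0.75 ln(1 − 0.631579) = 0.748897 ≈ 0.7489.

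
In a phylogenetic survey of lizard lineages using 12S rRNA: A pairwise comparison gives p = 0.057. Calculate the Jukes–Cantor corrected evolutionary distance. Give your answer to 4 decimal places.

0.0593

d = −(3/4) ln(1 − 4p/3) = −0.75 ln(1 − 0.076) = −0.75 ln(0.924)
  = −0.75 × (-0.079043) = 0.059282 substitutions/site.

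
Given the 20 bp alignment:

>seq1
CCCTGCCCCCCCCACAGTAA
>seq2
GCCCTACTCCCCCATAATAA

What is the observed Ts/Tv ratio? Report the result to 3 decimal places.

Transitions are A↔G and C↔T; transversions are all other mismatches.
Transitions: 4. Transversions: 3.
R = 4/3 = 1.333333… ≈ 1.333 (to 3 d.p.).

1.333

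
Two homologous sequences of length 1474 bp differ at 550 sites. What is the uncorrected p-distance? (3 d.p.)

0.373

p = 550/1474 = 0.373134… ≈ 0.373 (to 3 d.p.).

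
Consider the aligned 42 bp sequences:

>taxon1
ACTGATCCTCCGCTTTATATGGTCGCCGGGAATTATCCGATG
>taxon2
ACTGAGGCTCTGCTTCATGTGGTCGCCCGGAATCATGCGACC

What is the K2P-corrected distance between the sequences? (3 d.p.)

0.289

Of 42 sites, 5 differences are transitions and 5 are transversions, so P = 5/42 ≈ 0.119048 and Q = 5/42 ≈ 0.119048.
Under the Kimura two-parameter model, d = −½ ln(1 − 2P − Q) − ¼ ln(1 − 2Q).
1 − 2P − Q = 0.642856, giving −½ ln(0.642856) = 0.220917.
1 − 2Q = 0.761904, giving −¼ ln(0.761904) = 0.067984.
d = 0.220917 + 0.067984 = 0.288901.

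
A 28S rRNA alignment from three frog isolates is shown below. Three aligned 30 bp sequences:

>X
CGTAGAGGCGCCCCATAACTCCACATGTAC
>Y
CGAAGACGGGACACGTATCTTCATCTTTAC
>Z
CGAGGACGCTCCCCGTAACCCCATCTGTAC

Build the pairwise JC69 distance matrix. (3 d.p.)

X–Y: 11/30 sites differ → p ≈ 0.366667, d = −0.75 ln(1 − 0.488889) = 0.503376 ≈ 0.503.
X–Z: 8/30 sites differ → p ≈ 0.266667, d = −0.75 ln(1 − 0.355556) = 0.329526 ≈ 0.330.
Y–Z: 9/30 sites differ → p = 0.3, d = −0.75 ln(1 − 0.4) = 0.383119 ≈ 0.383.

d(X,Y) = 0.503, d(X,Z) = 0.330, d(Y,Z) = 0.383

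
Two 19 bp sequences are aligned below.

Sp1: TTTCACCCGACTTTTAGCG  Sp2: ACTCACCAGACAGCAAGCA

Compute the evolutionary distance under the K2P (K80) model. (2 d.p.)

0.62

Of 19 sites, 3 differences are transitions and 5 are transversions, so P = 3/19 ≈ 0.157895 and Q = 5/19 ≈ 0.263158.
Under the Kimura two-parameter model, d = −½ ln(1 − 2P − Q) − ¼ ln(1 − 2Q).
1 − 2P − Q = 0.421052, giving −½ ln(0.421052) = 0.432499.
1 − 2Q = 0.473684, giving −¼ ln(0.473684) = 0.186804.
d = 0.432499 + 0.186804 = 0.619303.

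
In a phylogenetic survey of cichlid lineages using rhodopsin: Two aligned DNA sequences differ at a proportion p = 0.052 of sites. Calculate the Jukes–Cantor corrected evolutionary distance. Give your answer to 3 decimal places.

0.054

d = −(3/4) ln(1 − 4p/3) = −0.75 ln(1 − 0.069333) = −0.75 ln(0.930667)
  = −0.75 × (-0.071854) = 0.053891 substitutions/site.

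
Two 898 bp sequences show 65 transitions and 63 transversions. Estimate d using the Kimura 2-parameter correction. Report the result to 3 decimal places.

P = 65/898 ≈ 0.072383 and Q = 63/898 ≈ 0.070156.
Under the Kimura two-parameter model, d = −½ ln(1 − 2P − Q) − ¼ ln(1 − 2Q).
1 − 2P − Q = 0.785078, giving −½ ln(0.785078) = 0.120986.
1 − 2Q = 0.859688, giving −¼ ln(0.859688) = 0.037796.
d = 0.120986 + 0.037796 = 0.158782.

0.159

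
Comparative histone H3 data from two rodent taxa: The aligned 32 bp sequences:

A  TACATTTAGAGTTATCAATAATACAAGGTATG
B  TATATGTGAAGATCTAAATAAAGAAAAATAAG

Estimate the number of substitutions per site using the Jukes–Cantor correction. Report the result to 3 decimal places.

The sequences differ at 13 of 32 sites, so p = 13/32 = 0.40625.
d = −(3/4) ln(1 − 4p/3) = −0.75 ln(1 − 0.541667) = −0.75 ln(0.458333)
  = −0.75 × (-0.780159) = 0.585119 substitutions/site.

0.585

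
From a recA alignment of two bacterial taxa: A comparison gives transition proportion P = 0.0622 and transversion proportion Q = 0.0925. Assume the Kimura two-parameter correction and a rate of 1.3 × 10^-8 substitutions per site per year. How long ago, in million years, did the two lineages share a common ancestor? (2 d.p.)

Under the Kimura two-parameter model, d = −½ ln(1 − 2P − Q) − ¼ ln(1 − 2Q).
1 − 2P − Q = 0.7831, giving −½ ln(0.7831) = 0.122247.
1 − 2Q = 0.815, giving −¼ ln(0.815) = 0.051142.
d = 0.122247 + 0.051142 = 0.173389.
Under a molecular clock d = 2μt, so t = d/(2μ) = 0.173389 / (2 × 1.3 × 10^-8) = 6.67 million years.

6.67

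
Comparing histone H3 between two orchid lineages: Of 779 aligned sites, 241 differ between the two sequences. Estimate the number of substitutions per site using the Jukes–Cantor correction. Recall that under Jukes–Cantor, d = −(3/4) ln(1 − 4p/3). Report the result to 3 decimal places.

0.399

p = 241/779 ≈ 0.309371.
d = −(3/4) ln(1 − 4p/3) = −0.75 ln(1 − 0.412495) = −0.75 ln(0.587505)
  = −0.75 × (-0.531871) = 0.398903 substitutions/site.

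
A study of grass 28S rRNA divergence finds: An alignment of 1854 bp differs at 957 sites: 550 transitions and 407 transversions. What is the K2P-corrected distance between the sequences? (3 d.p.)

P = 550/1854 ≈ 0.296656 and Q = 407/1854 ≈ 0.219525.
Under the Kimura two-parameter model, d = −½ ln(1 − 2P − Q) − ¼ ln(1 − 2Q).
1 − 2P − Q = 0.187163, giving −½ ln(0.187163) = 0.837888.
1 − 2Q = 0.56095, giving −¼ ln(0.56095) = 0.144531.
d = 0.837888 + 0.144531 = 0.982419.

0.982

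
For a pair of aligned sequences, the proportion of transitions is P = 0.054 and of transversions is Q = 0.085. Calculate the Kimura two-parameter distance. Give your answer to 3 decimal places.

0.154

Under the Kimura two-parameter model, d = −½ ln(1 − 2P − Q) − ¼ ln(1 − 2Q).
1 − 2P − Q = 0.807, giving −½ ln(0.807) = 0.107216.
1 − 2Q = 0.83, giving −¼ ln(0.83) = 0.046582.
d = 0.107216 + 0.046582 = 0.153798.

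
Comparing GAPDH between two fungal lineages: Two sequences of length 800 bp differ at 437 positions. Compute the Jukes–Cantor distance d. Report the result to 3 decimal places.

0.977

p = 437/800 = 0.54625.
d = −(3/4) ln(1 − 4p/3) = −0.75 ln(1 − 0.728333) = −0.75 ln(0.271667)
  = −0.75 × (-1.303178) = 0.977384 substitutions/site.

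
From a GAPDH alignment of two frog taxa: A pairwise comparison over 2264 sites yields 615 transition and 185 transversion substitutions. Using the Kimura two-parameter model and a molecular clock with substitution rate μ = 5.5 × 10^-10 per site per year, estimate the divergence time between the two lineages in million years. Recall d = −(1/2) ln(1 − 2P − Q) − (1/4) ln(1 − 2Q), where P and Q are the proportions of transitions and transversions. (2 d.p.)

P = 615/2264 ≈ 0.271643 and Q = 185/2264 ≈ 0.081714.
Under the Kimura two-parameter model, d = −½ ln(1 − 2P − Q) − ¼ ln(1 − 2Q).
1 − 2P − Q = 0.375, giving −½ ln(0.375) = 0.490415.
1 − 2Q = 0.836572, giving −¼ ln(0.836572) = 0.044611.
d = 0.490415 + 0.044611 = 0.535026.
Under a molecular clock d = 2μt, so t = d/(2μ) = 0.535026 / (2 × 5.5 × 10^-10) = 486.39 million years.

486.39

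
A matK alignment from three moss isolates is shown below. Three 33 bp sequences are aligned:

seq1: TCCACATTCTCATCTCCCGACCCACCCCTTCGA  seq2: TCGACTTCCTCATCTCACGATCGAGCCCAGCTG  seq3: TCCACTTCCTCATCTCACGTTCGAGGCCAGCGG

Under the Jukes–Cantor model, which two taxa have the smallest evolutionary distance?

seq1–seq2: 11/33 differ, p = 0.333, d = 0.441.
seq1–seq3: 11/33 differ, p = 0.333, d = 0.441.
seq2–seq3: 4/33 differ, p = 0.121, d = 0.132.
The smallest distance is between seq2 and seq3.

seq2 and seq3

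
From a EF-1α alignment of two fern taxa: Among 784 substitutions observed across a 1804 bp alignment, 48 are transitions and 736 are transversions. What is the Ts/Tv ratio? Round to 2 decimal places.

R = 48/736 = 0.065217… ≈ 0.07 (to 2 d.p.).

0.07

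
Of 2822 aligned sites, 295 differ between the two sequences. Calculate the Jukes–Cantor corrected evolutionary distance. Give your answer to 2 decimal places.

p = 295/2822 ≈ 0.104536.
d = −(3/4) ln(1 − 4p/3) = −0.75 ln(1 − 0.139381) = −0.75 ln(0.860619)
  = −0.75 × (-0.150103) = 0.112577 substitutions/site.

0.11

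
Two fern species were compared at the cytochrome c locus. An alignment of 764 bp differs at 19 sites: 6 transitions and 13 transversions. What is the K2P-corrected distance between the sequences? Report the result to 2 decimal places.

P = 6/764 ≈ 0.007853 and Q = 13/764 ≈ 0.017016.
Under the Kimura two-parameter model, d = −½ ln(1 − 2P − Q) − ¼ ln(1 − 2Q).
1 − 2P − Q = 0.967278, giving −½ ln(0.967278) = 0.016635.
1 − 2Q = 0.965968, giving −¼ ln(0.965968) = 0.008656.
d = 0.016635 + 0.008656 = 0.025291.

0.03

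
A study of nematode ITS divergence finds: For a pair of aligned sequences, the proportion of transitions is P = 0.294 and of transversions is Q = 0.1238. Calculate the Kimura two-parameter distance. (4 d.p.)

Under the Kimura two-parameter model, d = −½ ln(1 − 2P − Q) − ¼ ln(1 − 2Q).
1 − 2P − Q = 0.2882, giving −½ ln(0.2882) = 0.622050.
1 − 2Q = 0.7524, giving −¼ ln(0.7524) = 0.071122.
d = 0.622050 + 0.071122 = 0.693172.

0.6932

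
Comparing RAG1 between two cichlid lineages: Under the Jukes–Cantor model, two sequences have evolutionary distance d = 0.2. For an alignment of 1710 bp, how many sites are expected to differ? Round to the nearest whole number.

Invert JC69: p = (3/4)(1 − e^(−4d/3)) = 0.75 × (1 − e^(-0.266667)) = 0.75 × (1 − 0.765928) = 0.175554.
Expected differing sites = pL ≈ 0.175554 × 1710 = 300.19734 ≈ 300.

300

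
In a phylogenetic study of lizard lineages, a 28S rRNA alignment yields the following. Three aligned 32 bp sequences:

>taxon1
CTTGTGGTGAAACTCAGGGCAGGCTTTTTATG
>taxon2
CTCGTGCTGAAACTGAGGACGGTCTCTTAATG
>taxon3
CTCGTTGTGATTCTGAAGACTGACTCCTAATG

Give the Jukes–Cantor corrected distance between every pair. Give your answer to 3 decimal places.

taxon1–taxon2: 8/32 sites differ → p = 0.25, d = −0.75 ln(1 − 0.333333) = 0.304098 ≈ 0.304.
taxon1–taxon3: 12/32 sites differ → p = 0.375, d = −0.75 ln(1 − 0.5) = 0.519860 ≈ 0.520.
taxon2–taxon3: 8/32 sites differ → p = 0.25, d = −0.75 ln(1 − 0.333333) = 0.304098 ≈ 0.304.

d(taxon1,taxon2) = 0.304, d(taxon1,taxon3) = 0.520, d(taxon2,taxon3) = 0.304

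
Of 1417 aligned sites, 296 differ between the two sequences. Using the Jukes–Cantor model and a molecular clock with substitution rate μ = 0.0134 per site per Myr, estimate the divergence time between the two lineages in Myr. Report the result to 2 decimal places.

p = 296/1417 ≈ 0.208892.
d = −(3/4) ln(1 − 4p/3) = −0.75 ln(1 − 0.278523) = −0.75 ln(0.721477)
  = −0.75 × (-0.326455) = 0.244841 substitutions/site.
Under a molecular clock d = 2μt, so t = d/(2μ) = 0.244841 / (2 × 0.0134) = 9.14 Myr.

9.14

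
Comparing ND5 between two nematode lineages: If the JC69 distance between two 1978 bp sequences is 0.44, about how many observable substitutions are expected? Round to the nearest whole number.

658

Invert JC69: p = (3/4)(1 − e^(−4d/3)) = 0.75 × (1 − e^(-0.586667)) = 0.75 × (1 − 0.556178) = 0.332867.
Expected differing sites = pL ≈ 0.332867 × 1978 = 658.410926 ≈ 658.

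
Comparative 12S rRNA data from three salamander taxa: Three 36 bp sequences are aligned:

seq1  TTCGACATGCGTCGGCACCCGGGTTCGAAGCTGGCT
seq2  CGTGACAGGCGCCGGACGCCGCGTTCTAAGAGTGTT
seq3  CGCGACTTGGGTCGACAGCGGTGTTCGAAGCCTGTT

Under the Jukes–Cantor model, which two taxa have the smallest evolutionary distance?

seq1 and seq3

seq1–seq2: 14/36 differ, p = 0.389, d = 0.548.
seq1–seq3: 11/36 differ, p = 0.306, d = 0.392.
seq2–seq3: 13/36 differ, p = 0.361, d = 0.493.
The smallest distance is between seq1 and seq3.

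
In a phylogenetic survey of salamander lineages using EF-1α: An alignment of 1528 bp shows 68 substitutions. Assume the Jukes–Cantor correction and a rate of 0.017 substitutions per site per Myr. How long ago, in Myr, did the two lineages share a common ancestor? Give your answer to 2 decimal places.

1.35

p = 68/1528 ≈ 0.044503.
d = −(3/4) ln(1 − 4p/3) = −0.75 ln(1 − 0.059337) = −0.75 ln(0.940663)
  = −0.75 × (-0.061170) = 0.045878 substitutions/site.
Under a molecular clock d = 2μt, so t = d/(2μ) = 0.045878 / (2 × 0.017) = 1.35 Myr.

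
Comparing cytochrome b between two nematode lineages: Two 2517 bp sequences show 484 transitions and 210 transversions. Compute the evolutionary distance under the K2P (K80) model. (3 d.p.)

P = 484/2517 ≈ 0.192292 and Q = 210/2517 ≈ 0.083433.
Under the Kimura two-parameter model, d = −½ ln(1 − 2P − Q) − ¼ ln(1 − 2Q).
1 − 2P − Q = 0.531983, giving −½ ln(0.531983) = 0.315572.
1 − 2Q = 0.833134, giving −¼ ln(0.833134) = 0.045640.
d = 0.315572 + 0.045640 = 0.361212.

0.361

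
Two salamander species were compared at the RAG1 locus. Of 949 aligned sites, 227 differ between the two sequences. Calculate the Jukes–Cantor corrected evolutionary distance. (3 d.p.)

p = 227/949 ≈ 0.239199.
d = −(3/4) ln(1 − 4p/3) = −0.75 ln(1 − 0.318932) = −0.75 ln(0.681068)
  = −0.75 × (-0.384093) = 0.288070 substitutions/site.

0.288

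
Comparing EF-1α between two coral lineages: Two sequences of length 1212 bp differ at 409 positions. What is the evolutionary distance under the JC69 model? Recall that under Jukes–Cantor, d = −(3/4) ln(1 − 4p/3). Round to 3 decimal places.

0.448

p = 409/1212 ≈ 0.337459.
d = −(3/4) ln(1 − 4p/3) = −0.75 ln(1 − 0.449945) = −0.75 ln(0.550055)
  = −0.75 × (-0.597737) = 0.448303 substitutions/site.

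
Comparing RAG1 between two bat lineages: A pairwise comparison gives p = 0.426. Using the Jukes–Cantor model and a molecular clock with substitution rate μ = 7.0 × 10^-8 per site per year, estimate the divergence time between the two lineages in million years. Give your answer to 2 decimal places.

d = −(3/4) ln(1 − 4p/3) = −0.75 ln(1 − 0.568) = −0.75 ln(0.432)
  = −0.75 × (-0.839330) = 0.629498 substitutions/site.
Under a molecular clock d = 2μt, so t = d/(2μ) = 0.629498 / (2 × 7.0 × 10^-8) = 4.50 million years.

4.50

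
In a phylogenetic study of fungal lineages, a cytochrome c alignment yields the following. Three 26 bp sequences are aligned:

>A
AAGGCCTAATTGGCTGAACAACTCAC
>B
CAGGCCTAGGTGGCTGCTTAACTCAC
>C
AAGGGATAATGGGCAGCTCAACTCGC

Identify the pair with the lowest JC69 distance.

A–B: 6/26 differ, p = 0.231, d = 0.276.
A–C: 7/26 differ, p = 0.269, d = 0.334.
B–C: 9/26 differ, p = 0.346, d = 0.464.
The smallest distance is between A and B.

A and B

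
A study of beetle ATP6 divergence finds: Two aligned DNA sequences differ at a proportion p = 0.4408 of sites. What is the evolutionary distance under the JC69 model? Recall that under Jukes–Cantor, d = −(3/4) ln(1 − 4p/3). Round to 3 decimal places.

d = −(3/4) ln(1 − 4p/3) = −0.75 ln(1 − 0.587733) = −0.75 ln(0.412267)
  = −0.75 × (-0.886084) = 0.664563 substitutions/site.

0.665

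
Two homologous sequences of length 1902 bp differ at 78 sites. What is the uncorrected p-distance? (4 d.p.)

p = 78/1902 = 0.041009… ≈ 0.0410 (to 4 d.p.).

0.0410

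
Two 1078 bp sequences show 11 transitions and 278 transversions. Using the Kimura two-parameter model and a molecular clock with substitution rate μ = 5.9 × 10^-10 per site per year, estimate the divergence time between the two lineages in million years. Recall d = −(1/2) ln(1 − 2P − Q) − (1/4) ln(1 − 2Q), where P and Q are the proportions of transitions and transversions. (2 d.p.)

P = 11/1078 ≈ 0.010204 and Q = 278/1078 ≈ 0.257885.
Under the Kimura two-parameter model, d = −½ ln(1 − 2P − Q) − ¼ ln(1 − 2Q).
1 − 2P − Q = 0.721707, giving −½ ln(0.721707) = 0.163068.
1 − 2Q = 0.48423, giving −¼ ln(0.48423) = 0.181299.
d = 0.163068 + 0.181299 = 0.344367.
Under a molecular clock d = 2μt, so t = d/(2μ) = 0.344367 / (2 × 5.9 × 10^-10) = 291.84 million years.

291.84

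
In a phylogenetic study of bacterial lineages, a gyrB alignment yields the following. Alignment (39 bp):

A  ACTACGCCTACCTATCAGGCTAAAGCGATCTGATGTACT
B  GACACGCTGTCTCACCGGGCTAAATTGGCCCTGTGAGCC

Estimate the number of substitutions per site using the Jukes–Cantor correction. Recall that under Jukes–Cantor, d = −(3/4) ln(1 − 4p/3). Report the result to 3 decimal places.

The sequences differ at 20 of 39 sites, so p = 20/39 ≈ 0.512821.
d = −(3/4) ln(1 − 4p/3) = −0.75 ln(1 − 0.683761) = −0.75 ln(0.316239)
  = −0.75 × (-1.151257) = 0.863443 substitutions/site.

0.863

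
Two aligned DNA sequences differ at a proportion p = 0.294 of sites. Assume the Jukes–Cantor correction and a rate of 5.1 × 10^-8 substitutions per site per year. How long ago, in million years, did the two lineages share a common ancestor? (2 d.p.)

d = −(3/4) ln(1 − 4p/3) = −0.75 ln(1 − 0.392) = −0.75 ln(0.608)
  = −0.75 × (-0.497580) = 0.373185 substitutions/site.
Under a molecular clock d = 2μt, so t = d/(2μ) = 0.373185 / (2 × 5.1 × 10^-8) = 3.66 million years.

3.66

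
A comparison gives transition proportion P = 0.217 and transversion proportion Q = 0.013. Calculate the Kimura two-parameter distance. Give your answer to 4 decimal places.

0.3028

Under the Kimura two-parameter model, d = −½ ln(1 − 2P − Q) − ¼ ln(1 − 2Q).
1 − 2P − Q = 0.553, giving −½ ln(0.553) = 0.296199.
1 − 2Q = 0.974, giving −¼ ln(0.974) = 0.006586.
d = 0.296199 + 0.006586 = 0.302785.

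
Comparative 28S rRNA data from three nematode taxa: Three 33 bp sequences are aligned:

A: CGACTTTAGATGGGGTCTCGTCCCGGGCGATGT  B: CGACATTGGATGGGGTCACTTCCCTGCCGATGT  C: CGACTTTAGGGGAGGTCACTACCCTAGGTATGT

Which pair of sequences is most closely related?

A–B: 6/33 differ, p = 0.182, d = 0.208.
A–C: 10/33 differ, p = 0.303, d = 0.388.
B–C: 10/33 differ, p = 0.303, d = 0.388.
The smallest distance is between A and B.

A and B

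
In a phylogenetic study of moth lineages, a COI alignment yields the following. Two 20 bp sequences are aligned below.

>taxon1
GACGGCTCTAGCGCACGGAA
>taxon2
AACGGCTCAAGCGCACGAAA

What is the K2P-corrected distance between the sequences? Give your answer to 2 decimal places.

0.17

Of 20 sites, 2 differences are transitions and 1 are transversions, so P = 2/20 = 0.1 and Q = 1/20 = 0.05.
Under the Kimura two-parameter model, d = −½ ln(1 − 2P − Q) − ¼ ln(1 − 2Q).
1 − 2P − Q = 0.75, giving −½ ln(0.75) = 0.143841.
1 − 2Q = 0.9, giving −¼ ln(0.9) = 0.026340.
d = 0.143841 + 0.026340 = 0.170181.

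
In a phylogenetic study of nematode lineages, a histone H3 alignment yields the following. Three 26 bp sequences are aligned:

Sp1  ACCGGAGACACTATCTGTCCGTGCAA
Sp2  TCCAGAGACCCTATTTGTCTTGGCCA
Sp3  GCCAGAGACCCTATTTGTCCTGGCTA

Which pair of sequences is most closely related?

Sp1–Sp2: 8/26 differ, p = 0.308, d = 0.396.
Sp1–Sp3: 7/26 differ, p = 0.269, d = 0.334.
Sp2–Sp3: 3/26 differ, p = 0.115, d = 0.125.
The smallest distance is between Sp2 and Sp3.

Sp2 and Sp3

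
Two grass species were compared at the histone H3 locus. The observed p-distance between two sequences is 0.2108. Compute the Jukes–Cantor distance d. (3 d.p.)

0.247

d = −(3/4) ln(1 − 4p/3) = −0.75 ln(1 − 0.281067) = −0.75 ln(0.718933)
  = −0.75 × (-0.329987) = 0.247490 substitutions/site.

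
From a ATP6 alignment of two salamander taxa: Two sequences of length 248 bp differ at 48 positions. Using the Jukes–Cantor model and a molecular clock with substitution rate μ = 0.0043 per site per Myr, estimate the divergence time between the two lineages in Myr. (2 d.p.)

26.03

p = 48/248 ≈ 0.193548.
d = −(3/4) ln(1 − 4p/3) = −0.75 ln(1 − 0.258064) = −0.75 ln(0.741936)
  = −0.75 × (-0.298492) = 0.223869 substitutions/site.
Under a molecular clock d = 2μt, so t = d/(2μ) = 0.223869 / (2 × 0.0043) = 26.03 Myr.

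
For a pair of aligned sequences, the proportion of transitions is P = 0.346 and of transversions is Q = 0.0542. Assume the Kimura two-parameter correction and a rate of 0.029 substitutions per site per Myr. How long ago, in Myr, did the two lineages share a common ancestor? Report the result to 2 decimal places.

Under the Kimura two-parameter model, d = −½ ln(1 − 2P − Q) − ¼ ln(1 − 2Q).
1 − 2P − Q = 0.2538, giving −½ ln(0.2538) = 0.685604.
1 − 2Q = 0.8916, giving −¼ ln(0.8916) = 0.028684.
d = 0.685604 + 0.028684 = 0.714288.
Under a molecular clock d = 2μt, so t = d/(2μ) = 0.714288 / (2 × 0.029) = 12.32 Myr.

12.32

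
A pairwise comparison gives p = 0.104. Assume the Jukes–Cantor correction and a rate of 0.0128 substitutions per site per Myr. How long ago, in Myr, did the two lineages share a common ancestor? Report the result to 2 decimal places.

d = −(3/4) ln(1 − 4p/3) = −0.75 ln(1 − 0.138667) = −0.75 ln(0.861333)
  = −0.75 × (-0.149274) = 0.111956 substitutions/site.
Under a molecular clock d = 2μt, so t = d/(2μ) = 0.111956 / (2 × 0.0128) = 4.37 Myr.

4.37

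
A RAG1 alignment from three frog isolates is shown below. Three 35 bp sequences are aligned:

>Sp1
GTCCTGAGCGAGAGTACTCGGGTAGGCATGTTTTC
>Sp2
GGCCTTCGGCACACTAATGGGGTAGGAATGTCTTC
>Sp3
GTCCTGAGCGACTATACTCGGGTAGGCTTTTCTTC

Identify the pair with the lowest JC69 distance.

Sp1 and Sp3

Sp1–Sp2: 11/35 differ, p = 0.314, d = 0.407.
Sp1–Sp3: 6/35 differ, p = 0.171, d = 0.195.
Sp2–Sp3: 12/35 differ, p = 0.343, d = 0.458.
The smallest distance is between Sp1 and Sp3.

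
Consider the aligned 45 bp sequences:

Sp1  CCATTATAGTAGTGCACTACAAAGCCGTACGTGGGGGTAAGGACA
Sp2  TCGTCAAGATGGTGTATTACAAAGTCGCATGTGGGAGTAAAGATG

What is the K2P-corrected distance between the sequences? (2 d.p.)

0.60

Of 45 sites, 15 differences are transitions and 1 are transversions, so P = 15/45 ≈ 0.333333 and Q = 1/45 ≈ 0.022222.
Under the Kimura two-parameter model, d = −½ ln(1 − 2P − Q) − ¼ ln(1 − 2Q).
1 − 2P − Q = 0.311112, giving −½ ln(0.311112) = 0.583801.
1 − 2Q = 0.955556, giving −¼ ln(0.955556) = 0.011365.
d = 0.583801 + 0.011365 = 0.595166.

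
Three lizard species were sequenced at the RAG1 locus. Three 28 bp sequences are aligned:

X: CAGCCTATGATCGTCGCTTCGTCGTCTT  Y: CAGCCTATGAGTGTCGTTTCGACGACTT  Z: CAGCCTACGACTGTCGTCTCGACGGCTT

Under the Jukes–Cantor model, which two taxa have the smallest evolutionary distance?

X–Y: 5/28 differ, p = 0.179, d = 0.204.
X–Z: 7/28 differ, p = 0.250, d = 0.304.
Y–Z: 4/28 differ, p = 0.143, d = 0.158.
The smallest distance is between Y and Z.

Y and Z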